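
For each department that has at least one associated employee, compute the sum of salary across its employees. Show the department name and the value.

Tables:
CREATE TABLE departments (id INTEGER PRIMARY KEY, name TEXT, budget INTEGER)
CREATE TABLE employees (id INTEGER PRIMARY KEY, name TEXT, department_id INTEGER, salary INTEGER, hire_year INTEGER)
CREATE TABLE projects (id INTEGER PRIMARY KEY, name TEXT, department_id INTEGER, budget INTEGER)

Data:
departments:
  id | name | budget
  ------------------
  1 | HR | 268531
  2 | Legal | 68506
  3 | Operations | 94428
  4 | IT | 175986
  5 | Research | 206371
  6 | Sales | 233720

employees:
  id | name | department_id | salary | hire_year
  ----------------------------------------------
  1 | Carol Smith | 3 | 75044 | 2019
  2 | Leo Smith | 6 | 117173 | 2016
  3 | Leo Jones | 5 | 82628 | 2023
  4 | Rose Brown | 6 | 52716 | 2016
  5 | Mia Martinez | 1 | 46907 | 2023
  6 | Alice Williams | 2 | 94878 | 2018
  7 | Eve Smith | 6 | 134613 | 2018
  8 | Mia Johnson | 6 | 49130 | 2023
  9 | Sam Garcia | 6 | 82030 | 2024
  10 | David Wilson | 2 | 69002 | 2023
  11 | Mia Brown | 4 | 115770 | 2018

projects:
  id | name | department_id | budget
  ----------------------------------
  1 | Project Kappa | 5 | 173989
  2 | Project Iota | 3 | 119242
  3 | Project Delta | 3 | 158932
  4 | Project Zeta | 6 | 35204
SELECT p.name, SUM(c.salary) AS sum_salary FROM employees c JOIN departments p ON c.department_id = p.id GROUP BY p.id, p.name

Execution result:
name | sum_salary
HR | 46907
Legal | 163880
Operations | 75044
IT | 115770
Research | 82628
Sales | 435662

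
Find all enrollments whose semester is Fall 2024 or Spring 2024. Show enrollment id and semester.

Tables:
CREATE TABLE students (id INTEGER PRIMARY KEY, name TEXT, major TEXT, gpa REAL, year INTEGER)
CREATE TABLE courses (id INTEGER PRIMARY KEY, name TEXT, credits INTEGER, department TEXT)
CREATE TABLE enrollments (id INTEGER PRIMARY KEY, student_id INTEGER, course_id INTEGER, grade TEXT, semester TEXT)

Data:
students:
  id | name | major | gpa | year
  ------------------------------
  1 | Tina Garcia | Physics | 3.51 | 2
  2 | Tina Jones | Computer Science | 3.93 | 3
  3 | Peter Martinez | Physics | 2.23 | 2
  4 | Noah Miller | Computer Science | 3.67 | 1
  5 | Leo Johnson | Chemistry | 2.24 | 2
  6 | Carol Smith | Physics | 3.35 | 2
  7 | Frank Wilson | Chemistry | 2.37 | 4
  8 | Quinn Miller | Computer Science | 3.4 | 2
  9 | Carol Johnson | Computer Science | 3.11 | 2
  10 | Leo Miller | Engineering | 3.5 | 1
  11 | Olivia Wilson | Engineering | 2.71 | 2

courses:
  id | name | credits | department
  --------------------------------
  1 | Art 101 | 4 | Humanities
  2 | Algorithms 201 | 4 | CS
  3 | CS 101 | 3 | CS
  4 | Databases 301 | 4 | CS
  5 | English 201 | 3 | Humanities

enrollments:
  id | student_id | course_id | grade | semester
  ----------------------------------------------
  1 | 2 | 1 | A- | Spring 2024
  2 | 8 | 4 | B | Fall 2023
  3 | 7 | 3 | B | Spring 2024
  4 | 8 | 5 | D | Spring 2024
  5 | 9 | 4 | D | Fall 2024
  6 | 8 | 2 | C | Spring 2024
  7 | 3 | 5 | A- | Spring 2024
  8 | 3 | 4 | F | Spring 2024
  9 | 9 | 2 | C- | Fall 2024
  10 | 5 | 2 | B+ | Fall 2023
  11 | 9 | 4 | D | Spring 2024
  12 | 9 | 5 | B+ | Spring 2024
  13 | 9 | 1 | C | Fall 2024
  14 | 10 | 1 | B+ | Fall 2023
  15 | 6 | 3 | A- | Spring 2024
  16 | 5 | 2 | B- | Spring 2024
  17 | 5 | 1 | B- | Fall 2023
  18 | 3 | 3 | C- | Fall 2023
SELECT id, semester FROM enrollments WHERE semester IN ('Fall 2024', 'Spring 2024')

Execution result:
id | semester
1 | Spring 2024
3 | Spring 2024
4 | Spring 2024
5 | Fall 2024
6 | Spring 2024
7 | Spring 2024
8 | Spring 2024
9 | Fall 2024
11 | Spring 2024
12 | Spring 2024
13 | Fall 2024
15 | Spring 2024
16 | Spring 2024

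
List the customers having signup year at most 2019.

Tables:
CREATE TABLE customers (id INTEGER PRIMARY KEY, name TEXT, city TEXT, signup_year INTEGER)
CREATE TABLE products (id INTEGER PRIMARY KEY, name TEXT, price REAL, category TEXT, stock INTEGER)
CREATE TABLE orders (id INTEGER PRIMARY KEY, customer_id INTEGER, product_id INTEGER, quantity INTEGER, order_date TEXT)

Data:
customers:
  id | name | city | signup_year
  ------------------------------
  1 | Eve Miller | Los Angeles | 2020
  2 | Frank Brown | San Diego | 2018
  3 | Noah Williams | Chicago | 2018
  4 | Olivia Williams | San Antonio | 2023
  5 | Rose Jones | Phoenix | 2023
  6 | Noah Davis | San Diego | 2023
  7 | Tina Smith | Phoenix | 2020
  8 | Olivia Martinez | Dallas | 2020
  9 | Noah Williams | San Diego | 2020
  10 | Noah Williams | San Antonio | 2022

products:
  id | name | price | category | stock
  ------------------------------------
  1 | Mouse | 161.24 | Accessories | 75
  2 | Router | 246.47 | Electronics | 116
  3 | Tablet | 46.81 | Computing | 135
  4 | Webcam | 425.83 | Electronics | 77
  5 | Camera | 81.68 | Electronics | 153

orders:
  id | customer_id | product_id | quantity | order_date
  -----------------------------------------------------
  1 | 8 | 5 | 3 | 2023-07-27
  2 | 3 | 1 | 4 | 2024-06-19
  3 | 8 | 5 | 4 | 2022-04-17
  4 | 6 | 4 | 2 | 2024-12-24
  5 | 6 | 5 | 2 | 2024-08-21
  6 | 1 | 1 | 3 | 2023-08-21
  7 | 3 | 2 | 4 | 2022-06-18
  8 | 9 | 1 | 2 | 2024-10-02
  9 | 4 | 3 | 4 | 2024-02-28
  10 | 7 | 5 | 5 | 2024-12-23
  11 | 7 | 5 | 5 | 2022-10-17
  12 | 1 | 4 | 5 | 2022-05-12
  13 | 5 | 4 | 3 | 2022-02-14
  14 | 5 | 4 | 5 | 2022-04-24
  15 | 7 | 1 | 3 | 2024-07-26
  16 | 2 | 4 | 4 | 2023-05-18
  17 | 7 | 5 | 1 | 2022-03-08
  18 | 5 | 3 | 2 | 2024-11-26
SELECT name, signup_year FROM customers WHERE signup_year <= 2019

Execution result:
name | signup_year
Frank Brown | 2018
Noah Williams | 2018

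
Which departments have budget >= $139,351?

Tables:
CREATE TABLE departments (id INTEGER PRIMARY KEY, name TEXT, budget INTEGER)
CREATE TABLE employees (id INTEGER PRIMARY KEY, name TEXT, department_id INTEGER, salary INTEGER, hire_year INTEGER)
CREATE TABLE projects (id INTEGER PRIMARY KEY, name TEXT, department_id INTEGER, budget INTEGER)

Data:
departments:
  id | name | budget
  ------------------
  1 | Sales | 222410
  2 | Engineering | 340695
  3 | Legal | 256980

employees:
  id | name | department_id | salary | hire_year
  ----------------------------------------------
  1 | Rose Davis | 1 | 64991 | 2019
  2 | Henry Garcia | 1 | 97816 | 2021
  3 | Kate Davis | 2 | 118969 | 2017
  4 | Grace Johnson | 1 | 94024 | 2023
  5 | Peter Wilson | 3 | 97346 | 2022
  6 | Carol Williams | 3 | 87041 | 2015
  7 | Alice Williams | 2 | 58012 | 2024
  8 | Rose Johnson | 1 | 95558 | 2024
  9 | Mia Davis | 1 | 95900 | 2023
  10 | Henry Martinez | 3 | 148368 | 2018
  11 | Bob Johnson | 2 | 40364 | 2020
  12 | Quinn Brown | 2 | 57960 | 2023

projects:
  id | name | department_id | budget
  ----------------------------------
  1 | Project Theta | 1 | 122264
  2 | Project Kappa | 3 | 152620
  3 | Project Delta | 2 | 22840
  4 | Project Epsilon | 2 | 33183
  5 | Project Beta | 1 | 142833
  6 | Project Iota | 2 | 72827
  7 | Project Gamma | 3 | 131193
SELECT name, budget FROM departments WHERE budget >= 139351

Execution result:
name | budget
Sales | 222410
Engineering | 340695
Legal | 256980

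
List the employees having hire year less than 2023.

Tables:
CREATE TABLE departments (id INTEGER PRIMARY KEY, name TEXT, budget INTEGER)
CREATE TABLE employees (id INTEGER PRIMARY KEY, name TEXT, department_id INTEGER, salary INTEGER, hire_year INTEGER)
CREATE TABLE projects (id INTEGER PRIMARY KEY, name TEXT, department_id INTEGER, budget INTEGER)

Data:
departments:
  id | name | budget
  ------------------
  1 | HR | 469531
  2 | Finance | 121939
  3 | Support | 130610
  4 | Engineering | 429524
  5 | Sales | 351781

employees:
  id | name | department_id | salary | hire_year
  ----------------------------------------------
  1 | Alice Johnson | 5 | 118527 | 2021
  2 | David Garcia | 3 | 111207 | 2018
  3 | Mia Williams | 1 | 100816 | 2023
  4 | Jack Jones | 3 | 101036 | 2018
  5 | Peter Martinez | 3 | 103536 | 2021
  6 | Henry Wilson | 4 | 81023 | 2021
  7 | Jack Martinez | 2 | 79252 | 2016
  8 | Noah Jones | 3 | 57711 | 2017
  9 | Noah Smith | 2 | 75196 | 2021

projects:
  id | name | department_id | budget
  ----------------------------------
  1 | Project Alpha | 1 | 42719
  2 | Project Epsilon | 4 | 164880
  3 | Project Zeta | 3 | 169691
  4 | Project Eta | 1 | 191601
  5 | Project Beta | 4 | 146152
SELECT name, hire_year FROM employees WHERE hire_year < 2023

Execution result:
name | hire_year
Alice Johnson | 2021
David Garcia | 2018
Jack Jones | 2018
Peter Martinez | 2021
Henry Wilson | 2021
Jack Martinez | 2016
Noah Jones | 2017
Noah Smith | 2021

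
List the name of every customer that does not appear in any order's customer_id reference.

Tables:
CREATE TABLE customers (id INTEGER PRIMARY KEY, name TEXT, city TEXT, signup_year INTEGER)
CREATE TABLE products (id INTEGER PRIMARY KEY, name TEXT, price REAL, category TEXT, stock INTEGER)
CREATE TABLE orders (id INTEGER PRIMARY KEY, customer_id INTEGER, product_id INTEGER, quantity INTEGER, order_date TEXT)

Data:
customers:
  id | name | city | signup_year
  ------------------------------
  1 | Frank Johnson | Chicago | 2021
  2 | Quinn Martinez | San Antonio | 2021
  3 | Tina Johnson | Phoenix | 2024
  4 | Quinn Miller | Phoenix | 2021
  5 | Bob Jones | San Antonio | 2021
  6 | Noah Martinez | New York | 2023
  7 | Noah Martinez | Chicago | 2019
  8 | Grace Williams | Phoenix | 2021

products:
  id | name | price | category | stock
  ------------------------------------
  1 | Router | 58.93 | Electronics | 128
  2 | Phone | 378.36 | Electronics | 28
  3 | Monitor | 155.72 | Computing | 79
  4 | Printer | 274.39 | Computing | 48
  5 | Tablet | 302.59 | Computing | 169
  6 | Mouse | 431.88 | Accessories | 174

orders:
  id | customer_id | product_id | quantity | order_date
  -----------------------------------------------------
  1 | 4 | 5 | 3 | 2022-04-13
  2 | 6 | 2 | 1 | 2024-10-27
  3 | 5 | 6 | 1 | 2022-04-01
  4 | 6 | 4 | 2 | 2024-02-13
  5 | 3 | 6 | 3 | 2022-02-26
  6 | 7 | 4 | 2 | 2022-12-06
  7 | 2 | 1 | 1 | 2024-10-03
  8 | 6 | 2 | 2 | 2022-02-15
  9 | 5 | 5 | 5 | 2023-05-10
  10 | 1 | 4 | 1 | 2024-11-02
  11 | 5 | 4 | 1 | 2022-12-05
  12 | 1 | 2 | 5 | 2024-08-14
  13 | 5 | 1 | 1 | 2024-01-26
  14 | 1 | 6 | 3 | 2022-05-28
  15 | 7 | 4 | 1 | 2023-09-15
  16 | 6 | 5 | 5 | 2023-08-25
SELECT p.name FROM customers p LEFT JOIN orders c ON c.customer_id = p.id WHERE c.id IS NULL

Execution result:
Grace Williams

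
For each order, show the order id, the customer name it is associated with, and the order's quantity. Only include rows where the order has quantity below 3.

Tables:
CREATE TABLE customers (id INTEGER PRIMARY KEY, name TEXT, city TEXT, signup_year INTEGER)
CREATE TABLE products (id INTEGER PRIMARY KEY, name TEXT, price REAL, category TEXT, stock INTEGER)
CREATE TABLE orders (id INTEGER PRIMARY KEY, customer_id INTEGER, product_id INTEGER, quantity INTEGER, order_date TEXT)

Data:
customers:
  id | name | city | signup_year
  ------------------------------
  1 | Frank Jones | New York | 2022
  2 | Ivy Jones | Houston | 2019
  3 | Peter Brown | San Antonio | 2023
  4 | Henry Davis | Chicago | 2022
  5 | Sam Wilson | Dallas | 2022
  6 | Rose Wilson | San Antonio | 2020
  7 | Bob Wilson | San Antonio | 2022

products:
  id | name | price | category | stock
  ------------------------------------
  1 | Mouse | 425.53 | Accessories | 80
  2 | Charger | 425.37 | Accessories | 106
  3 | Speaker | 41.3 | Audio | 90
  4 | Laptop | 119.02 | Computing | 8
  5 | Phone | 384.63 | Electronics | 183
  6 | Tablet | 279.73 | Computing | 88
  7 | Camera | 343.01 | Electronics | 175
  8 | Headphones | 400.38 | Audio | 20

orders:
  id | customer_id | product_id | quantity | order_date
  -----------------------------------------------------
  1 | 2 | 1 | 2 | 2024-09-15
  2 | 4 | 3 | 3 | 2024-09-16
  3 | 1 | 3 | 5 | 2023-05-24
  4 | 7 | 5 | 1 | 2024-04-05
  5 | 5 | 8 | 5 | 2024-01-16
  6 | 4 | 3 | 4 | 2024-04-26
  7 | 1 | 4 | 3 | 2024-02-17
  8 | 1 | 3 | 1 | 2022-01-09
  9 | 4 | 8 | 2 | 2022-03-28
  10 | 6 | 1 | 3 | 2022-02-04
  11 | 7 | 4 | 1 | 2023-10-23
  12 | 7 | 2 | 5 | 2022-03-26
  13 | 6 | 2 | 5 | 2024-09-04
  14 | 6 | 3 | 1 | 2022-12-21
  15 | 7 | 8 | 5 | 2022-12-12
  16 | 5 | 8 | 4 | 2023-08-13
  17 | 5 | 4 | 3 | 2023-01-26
SELECT c.id, p.name AS customer, c.quantity FROM orders c JOIN customers p ON c.customer_id = p.id WHERE c.quantity < 3

Execution result:
id | customer | quantity
1 | Ivy Jones | 2
4 | Bob Wilson | 1
8 | Frank Jones | 1
9 | Henry Davis | 2
11 | Bob Wilson | 1
14 | Rose Wilson | 1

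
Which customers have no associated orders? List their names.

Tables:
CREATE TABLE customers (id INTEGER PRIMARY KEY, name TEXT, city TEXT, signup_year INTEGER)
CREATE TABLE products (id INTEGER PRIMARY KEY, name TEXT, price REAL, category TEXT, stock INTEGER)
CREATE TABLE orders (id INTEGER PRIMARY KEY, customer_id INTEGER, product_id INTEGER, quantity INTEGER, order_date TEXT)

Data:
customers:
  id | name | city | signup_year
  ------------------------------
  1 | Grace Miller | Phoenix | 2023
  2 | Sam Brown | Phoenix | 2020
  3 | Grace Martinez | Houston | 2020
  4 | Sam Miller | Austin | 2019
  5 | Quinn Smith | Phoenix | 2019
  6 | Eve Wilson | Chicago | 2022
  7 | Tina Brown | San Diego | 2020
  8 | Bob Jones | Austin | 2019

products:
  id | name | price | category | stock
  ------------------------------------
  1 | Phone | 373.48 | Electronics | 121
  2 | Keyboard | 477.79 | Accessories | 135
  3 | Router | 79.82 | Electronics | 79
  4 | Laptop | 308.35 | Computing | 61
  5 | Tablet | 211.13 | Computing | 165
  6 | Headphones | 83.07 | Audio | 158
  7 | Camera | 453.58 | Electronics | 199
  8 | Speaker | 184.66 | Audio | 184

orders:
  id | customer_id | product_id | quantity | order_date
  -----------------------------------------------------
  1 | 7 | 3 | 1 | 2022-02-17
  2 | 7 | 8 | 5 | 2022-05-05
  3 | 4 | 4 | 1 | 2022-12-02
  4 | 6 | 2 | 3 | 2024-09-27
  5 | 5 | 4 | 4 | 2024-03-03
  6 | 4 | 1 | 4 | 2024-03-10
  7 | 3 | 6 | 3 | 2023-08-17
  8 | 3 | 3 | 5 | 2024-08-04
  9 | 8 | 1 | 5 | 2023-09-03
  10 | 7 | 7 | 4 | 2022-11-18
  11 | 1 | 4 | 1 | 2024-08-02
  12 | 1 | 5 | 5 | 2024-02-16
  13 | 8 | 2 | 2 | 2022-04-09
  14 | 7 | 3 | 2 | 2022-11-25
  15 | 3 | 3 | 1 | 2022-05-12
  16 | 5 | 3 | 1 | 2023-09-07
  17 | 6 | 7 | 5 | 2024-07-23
SELECT p.name FROM customers p LEFT JOIN orders c ON c.customer_id = p.id WHERE c.id IS NULL

Execution result:
Sam Brown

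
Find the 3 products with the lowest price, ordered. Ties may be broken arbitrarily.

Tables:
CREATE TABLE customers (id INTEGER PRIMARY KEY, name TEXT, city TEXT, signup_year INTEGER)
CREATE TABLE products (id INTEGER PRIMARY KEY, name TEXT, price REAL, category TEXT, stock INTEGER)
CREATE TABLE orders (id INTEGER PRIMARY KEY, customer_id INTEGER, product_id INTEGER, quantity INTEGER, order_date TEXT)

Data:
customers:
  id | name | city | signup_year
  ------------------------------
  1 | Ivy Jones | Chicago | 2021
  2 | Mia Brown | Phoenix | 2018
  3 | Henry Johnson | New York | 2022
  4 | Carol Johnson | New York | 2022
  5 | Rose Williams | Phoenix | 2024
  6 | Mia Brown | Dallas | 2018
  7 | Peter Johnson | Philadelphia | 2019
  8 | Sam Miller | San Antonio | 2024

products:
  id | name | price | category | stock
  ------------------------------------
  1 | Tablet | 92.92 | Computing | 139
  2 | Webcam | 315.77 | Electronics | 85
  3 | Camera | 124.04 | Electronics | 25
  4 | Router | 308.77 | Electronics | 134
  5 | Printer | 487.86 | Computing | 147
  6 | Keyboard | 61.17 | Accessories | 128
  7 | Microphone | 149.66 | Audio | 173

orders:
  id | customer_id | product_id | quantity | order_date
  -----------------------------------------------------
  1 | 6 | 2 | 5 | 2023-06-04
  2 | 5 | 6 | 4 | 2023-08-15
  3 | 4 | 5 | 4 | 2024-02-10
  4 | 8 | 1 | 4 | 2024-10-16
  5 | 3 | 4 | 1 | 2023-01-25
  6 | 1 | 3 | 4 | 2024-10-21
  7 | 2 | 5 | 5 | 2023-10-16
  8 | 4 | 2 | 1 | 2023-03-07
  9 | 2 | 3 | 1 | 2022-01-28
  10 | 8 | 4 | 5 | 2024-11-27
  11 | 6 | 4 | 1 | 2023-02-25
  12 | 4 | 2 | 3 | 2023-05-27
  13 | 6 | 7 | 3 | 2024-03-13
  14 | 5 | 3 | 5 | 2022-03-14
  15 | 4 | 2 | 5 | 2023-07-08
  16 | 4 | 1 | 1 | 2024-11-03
SELECT name, price FROM products ORDER BY price ASC LIMIT 3

Execution result:
name | price
Keyboard | 61.17
Tablet | 92.92
Camera | 124.04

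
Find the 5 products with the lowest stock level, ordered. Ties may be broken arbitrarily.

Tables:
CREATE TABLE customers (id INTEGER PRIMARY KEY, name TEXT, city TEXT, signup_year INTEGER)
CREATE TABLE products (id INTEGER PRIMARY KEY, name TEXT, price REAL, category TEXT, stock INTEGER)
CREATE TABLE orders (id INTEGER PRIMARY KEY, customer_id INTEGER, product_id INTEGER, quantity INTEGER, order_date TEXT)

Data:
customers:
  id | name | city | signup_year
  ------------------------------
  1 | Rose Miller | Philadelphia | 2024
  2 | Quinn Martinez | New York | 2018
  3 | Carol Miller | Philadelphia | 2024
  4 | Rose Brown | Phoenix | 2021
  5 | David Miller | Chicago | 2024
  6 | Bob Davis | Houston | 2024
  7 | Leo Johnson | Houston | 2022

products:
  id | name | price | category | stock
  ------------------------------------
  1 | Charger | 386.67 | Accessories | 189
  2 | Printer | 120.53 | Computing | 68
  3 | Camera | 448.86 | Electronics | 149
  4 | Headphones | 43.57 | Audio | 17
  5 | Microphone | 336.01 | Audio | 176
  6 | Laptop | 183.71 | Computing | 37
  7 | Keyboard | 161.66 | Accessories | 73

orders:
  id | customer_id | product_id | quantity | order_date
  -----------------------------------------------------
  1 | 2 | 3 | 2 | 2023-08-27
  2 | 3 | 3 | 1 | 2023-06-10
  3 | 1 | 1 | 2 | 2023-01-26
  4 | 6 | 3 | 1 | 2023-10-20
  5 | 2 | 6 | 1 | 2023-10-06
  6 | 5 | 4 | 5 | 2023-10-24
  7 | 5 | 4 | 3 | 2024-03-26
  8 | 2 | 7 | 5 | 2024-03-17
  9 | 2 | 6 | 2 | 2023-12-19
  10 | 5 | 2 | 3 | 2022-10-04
SELECT name, stock FROM products ORDER BY stock ASC LIMIT 5

Execution result:
name | stock
Headphones | 17
Laptop | 37
Printer | 68
Keyboard | 73
Camera | 149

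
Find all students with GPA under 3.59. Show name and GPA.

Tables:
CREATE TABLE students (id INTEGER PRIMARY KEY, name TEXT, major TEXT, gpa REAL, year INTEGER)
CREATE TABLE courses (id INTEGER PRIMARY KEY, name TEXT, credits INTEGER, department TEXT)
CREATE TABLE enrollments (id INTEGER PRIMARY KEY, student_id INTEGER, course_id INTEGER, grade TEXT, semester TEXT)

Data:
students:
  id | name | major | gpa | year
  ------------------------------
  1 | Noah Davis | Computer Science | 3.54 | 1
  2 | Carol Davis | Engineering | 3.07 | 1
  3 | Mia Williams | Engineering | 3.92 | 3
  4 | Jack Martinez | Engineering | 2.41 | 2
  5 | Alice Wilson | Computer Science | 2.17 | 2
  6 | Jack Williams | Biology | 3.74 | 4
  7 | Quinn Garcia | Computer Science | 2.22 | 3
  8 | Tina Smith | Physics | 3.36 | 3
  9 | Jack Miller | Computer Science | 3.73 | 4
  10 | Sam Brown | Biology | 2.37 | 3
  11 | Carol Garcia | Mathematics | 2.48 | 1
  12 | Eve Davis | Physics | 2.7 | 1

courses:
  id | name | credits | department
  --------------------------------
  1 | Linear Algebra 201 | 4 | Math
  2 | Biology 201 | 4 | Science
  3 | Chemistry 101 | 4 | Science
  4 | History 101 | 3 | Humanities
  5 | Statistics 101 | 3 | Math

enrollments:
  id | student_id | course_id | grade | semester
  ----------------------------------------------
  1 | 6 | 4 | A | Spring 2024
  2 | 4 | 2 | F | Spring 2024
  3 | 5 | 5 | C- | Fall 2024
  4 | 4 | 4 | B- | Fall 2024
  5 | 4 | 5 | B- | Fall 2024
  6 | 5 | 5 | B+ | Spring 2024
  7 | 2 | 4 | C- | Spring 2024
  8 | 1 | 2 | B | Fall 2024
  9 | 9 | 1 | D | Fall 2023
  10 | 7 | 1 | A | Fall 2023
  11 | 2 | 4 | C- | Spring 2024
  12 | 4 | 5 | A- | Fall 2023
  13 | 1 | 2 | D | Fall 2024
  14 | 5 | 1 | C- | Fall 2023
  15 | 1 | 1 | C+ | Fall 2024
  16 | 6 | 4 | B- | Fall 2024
SELECT name, gpa FROM students WHERE gpa < 3.59

Execution result:
name | gpa
Noah Davis | 3.54
Carol Davis | 3.07
Jack Martinez | 2.41
Alice Wilson | 2.17
Quinn Garcia | 2.22
Tina Smith | 3.36
Sam Brown | 2.37
Carol Garcia | 2.48
Eve Davis | 2.70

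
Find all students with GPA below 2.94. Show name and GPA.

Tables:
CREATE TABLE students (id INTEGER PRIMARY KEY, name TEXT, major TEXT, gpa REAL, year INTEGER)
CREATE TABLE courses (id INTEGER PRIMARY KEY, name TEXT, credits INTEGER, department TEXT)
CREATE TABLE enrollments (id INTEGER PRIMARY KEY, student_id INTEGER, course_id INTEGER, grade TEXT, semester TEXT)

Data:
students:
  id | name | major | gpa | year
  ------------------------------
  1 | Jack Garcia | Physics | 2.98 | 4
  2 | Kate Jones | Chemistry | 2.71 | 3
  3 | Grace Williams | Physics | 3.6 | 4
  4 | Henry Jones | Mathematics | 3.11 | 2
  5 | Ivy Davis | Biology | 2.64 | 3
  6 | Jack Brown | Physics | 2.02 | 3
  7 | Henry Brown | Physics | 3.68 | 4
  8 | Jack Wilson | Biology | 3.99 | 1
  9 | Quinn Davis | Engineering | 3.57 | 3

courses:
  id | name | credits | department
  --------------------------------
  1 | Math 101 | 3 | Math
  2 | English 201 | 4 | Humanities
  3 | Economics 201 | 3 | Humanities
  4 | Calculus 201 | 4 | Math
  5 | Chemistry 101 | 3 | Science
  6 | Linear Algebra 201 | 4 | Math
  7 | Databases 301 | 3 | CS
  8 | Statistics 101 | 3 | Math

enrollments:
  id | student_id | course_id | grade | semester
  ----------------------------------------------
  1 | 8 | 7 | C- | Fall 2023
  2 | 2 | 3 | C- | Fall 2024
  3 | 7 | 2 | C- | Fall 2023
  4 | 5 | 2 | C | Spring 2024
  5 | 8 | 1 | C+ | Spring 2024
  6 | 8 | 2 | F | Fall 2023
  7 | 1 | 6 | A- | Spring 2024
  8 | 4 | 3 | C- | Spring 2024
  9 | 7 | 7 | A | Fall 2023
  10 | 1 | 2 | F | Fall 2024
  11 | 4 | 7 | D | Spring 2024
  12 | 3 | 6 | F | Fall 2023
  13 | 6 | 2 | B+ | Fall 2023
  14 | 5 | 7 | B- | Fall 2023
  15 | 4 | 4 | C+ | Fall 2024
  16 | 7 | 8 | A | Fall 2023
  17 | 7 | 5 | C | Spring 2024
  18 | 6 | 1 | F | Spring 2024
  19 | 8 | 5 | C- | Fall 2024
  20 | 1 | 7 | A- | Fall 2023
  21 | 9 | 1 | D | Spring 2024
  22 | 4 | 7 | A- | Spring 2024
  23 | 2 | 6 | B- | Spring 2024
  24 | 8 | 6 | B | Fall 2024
SELECT name, gpa FROM students WHERE gpa < 2.94

Execution result:
name | gpa
Kate Jones | 2.71
Ivy Davis | 2.64
Jack Brown | 2.02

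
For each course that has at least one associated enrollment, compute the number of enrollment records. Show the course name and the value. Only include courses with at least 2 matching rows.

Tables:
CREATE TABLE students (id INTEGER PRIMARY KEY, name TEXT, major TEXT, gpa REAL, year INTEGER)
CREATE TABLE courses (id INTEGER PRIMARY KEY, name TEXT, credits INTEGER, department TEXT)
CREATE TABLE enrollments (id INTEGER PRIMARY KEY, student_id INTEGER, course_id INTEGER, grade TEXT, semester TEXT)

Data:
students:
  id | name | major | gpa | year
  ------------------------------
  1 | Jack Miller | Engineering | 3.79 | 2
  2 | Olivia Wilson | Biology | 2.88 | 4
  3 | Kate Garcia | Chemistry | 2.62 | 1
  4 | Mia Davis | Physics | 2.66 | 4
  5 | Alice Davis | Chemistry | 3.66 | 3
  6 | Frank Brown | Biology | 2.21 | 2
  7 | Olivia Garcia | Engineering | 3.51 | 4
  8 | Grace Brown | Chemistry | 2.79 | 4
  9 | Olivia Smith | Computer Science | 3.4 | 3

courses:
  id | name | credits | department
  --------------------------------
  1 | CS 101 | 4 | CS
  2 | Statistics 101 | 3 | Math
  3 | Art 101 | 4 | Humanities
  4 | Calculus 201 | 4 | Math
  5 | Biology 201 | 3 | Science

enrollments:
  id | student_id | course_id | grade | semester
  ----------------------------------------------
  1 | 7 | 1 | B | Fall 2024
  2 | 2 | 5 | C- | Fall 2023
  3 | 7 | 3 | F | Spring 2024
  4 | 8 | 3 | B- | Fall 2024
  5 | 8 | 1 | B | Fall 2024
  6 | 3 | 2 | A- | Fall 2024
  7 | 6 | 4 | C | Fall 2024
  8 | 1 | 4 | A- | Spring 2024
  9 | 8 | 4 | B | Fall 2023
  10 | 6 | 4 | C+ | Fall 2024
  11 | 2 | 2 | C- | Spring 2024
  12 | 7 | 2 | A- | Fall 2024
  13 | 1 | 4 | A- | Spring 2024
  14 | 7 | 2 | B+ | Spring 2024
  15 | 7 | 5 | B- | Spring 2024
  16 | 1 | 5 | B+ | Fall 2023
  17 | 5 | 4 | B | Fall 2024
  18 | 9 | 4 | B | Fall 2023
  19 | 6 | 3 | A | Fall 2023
SELECT p.name, COUNT(*) AS n FROM enrollments c JOIN courses p ON c.course_id = p.id GROUP BY p.id, p.name HAVING COUNT(*) >= 2

Execution result:
name | n
CS 101 | 2
Statistics 101 | 4
Art 101 | 3
Calculus 201 | 7
Biology 201 | 3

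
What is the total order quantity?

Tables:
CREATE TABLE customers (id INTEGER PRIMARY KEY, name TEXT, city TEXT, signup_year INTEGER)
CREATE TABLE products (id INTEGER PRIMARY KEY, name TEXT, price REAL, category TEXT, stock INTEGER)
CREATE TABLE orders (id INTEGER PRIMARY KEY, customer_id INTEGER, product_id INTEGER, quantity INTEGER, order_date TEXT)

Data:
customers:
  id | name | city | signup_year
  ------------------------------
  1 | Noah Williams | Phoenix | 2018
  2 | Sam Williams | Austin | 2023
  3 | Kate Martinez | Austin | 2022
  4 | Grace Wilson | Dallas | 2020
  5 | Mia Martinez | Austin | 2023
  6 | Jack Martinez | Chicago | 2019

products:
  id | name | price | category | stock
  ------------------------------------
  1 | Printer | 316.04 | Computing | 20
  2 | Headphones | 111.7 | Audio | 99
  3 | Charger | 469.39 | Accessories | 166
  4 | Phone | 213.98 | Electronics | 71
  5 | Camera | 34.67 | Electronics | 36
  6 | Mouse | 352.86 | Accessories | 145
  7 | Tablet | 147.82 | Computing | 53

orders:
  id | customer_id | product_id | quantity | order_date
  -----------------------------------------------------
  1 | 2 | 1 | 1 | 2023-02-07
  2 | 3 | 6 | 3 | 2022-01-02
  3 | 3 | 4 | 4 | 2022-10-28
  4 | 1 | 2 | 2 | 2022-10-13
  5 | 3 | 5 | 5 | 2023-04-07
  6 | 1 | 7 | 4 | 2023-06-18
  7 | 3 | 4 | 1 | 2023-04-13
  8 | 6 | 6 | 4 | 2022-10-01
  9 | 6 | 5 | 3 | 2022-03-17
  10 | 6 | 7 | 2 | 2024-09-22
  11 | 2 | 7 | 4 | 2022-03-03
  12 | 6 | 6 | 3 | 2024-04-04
SELECT SUM(quantity) FROM orders

Execution result:
36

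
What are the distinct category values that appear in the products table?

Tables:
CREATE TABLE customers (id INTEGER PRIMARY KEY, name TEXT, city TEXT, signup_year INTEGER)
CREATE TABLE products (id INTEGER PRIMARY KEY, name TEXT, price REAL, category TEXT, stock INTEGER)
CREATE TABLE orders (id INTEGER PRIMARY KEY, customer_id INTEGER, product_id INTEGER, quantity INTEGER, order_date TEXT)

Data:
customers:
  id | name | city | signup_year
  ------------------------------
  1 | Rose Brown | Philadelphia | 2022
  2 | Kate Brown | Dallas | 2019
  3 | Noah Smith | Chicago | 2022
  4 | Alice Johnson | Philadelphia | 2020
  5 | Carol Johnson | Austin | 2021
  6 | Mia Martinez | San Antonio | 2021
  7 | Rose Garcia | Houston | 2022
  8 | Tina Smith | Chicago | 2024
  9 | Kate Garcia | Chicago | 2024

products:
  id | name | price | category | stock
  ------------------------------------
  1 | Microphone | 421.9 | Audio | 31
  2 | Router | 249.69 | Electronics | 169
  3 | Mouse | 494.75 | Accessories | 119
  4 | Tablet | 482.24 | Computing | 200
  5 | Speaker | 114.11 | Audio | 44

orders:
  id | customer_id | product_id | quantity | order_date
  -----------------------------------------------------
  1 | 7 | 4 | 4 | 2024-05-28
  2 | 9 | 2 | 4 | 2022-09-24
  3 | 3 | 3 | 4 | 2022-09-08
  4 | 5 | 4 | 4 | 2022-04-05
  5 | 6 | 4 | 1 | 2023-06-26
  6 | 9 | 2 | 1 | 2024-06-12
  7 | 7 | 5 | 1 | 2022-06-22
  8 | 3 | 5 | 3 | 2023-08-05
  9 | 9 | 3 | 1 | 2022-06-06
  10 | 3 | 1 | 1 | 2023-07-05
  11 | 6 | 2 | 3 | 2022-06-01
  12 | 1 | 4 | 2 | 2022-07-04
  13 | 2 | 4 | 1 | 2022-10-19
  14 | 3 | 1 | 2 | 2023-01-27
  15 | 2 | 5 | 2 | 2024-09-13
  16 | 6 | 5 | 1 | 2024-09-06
SELECT DISTINCT category FROM products

Execution result:
category
Audio
Electronics
Accessories
Computing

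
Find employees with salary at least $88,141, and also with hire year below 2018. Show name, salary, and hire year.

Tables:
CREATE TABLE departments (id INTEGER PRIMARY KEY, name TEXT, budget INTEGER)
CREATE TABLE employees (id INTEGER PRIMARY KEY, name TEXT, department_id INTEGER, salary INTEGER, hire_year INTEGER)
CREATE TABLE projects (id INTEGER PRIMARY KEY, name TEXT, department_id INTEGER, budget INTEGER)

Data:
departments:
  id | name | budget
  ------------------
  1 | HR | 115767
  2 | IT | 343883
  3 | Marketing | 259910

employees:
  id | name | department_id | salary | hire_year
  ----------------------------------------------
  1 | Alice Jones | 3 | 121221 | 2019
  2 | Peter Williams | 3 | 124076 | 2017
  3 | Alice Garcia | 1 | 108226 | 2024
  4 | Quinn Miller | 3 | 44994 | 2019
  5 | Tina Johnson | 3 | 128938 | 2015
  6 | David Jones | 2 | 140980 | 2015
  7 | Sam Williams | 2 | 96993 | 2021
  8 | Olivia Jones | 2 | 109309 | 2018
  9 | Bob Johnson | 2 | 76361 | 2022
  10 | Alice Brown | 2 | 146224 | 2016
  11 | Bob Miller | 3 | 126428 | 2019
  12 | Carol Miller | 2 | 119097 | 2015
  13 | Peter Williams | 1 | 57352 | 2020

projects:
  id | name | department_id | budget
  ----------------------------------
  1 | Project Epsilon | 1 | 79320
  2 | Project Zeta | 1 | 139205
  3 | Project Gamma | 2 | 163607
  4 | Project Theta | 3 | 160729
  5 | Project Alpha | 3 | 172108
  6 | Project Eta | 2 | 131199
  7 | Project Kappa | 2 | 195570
SELECT name, salary, hire_year FROM employees WHERE salary >= 88141 AND hire_year < 2018

Execution result:
name | salary | hire_year
Peter Williams | 124076 | 2017
Tina Johnson | 128938 | 2015
David Jones | 140980 | 2015
Alice Brown | 146224 | 2016
Carol Miller | 119097 | 2015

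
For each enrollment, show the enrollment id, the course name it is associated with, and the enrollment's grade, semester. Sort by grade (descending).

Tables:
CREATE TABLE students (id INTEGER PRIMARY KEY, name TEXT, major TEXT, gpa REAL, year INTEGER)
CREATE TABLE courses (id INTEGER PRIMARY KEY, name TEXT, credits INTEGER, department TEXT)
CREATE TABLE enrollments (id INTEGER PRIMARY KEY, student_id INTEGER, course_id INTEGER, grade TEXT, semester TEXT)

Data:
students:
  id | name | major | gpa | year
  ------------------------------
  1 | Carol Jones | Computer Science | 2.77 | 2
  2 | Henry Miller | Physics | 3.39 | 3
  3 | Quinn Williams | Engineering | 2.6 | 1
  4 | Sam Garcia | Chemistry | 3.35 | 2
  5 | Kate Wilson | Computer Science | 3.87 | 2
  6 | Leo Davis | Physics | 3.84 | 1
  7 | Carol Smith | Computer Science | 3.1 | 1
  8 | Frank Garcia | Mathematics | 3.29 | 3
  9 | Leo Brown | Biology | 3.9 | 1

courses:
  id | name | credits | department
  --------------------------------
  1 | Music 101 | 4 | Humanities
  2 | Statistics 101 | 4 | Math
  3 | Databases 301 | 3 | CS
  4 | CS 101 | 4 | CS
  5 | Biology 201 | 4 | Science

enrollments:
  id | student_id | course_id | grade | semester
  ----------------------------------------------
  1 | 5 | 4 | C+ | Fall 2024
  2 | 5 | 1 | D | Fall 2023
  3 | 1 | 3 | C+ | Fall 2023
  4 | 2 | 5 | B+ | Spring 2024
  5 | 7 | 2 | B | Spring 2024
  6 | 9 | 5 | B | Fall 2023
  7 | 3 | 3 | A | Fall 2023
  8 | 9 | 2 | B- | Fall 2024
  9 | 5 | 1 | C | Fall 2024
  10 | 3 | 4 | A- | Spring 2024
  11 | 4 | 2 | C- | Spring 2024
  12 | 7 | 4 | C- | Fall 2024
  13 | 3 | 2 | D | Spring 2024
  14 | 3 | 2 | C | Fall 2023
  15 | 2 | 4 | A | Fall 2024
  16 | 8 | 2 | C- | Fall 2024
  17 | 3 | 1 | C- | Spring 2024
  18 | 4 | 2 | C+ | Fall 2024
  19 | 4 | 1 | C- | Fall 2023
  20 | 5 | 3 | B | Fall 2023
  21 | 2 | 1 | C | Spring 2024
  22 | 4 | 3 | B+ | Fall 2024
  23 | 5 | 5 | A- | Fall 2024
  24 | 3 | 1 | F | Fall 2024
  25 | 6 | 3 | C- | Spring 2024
SELECT c.id, p.name AS course, c.grade, c.semester FROM enrollments c JOIN courses p ON c.course_id = p.id ORDER BY c.grade DESC

Execution result:
id | course | grade | semester
24 | Music 101 | F | Fall 2024
2 | Music 101 | D | Fall 2023
13 | Statistics 101 | D | Spring 2024
11 | Statistics 101 | C- | Spring 2024
12 | CS 101 | C- | Fall 2024
16 | Statistics 101 | C- | Fall 2024
17 | Music 101 | C- | Spring 2024
19 | Music 101 | C- | Fall 2023
25 | Databases 301 | C- | Spring 2024
1 | CS 101 | C+ | Fall 2024
3 | Databases 301 | C+ | Fall 2023
18 | Statistics 101 | C+ | Fall 2024
9 | Music 101 | C | Fall 2024
14 | Statistics 101 | C | Fall 2023
21 | Music 101 | C | Spring 2024
8 | Statistics 101 | B- | Fall 2024
4 | Biology 201 | B+ | Spring 2024
22 | Databases 301 | B+ | Fall 2024
5 | Statistics 101 | B | Spring 2024
6 | Biology 201 | B | Fall 2023
20 | Databases 301 | B | Fall 2023
10 | CS 101 | A- | Spring 2024
23 | Biology 201 | A- | Fall 2024
7 | Databases 301 | A | Fall 2023
15 | CS 101 | A | Fall 2024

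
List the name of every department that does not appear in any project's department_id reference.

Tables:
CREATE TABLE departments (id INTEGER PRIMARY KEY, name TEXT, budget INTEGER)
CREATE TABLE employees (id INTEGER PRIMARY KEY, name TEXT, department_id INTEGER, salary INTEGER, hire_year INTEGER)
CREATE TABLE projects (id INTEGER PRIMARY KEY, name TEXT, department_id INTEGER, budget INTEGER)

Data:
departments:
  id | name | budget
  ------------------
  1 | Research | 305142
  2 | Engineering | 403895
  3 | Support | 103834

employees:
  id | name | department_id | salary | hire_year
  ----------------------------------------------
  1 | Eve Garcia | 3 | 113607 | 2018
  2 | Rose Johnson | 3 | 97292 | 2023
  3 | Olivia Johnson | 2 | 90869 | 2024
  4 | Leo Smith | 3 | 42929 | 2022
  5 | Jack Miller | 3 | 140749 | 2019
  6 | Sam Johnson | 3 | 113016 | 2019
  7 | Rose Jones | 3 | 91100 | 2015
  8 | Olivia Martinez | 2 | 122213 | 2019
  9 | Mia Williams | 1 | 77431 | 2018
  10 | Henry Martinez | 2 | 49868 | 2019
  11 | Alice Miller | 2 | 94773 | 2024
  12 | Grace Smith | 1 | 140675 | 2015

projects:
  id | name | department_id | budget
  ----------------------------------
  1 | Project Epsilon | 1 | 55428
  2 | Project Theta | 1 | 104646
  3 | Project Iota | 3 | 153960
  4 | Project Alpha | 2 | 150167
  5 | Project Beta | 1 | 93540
SELECT p.name FROM departments p LEFT JOIN projects c ON c.department_id = p.id WHERE c.id IS NULL

Execution result:
(no rows)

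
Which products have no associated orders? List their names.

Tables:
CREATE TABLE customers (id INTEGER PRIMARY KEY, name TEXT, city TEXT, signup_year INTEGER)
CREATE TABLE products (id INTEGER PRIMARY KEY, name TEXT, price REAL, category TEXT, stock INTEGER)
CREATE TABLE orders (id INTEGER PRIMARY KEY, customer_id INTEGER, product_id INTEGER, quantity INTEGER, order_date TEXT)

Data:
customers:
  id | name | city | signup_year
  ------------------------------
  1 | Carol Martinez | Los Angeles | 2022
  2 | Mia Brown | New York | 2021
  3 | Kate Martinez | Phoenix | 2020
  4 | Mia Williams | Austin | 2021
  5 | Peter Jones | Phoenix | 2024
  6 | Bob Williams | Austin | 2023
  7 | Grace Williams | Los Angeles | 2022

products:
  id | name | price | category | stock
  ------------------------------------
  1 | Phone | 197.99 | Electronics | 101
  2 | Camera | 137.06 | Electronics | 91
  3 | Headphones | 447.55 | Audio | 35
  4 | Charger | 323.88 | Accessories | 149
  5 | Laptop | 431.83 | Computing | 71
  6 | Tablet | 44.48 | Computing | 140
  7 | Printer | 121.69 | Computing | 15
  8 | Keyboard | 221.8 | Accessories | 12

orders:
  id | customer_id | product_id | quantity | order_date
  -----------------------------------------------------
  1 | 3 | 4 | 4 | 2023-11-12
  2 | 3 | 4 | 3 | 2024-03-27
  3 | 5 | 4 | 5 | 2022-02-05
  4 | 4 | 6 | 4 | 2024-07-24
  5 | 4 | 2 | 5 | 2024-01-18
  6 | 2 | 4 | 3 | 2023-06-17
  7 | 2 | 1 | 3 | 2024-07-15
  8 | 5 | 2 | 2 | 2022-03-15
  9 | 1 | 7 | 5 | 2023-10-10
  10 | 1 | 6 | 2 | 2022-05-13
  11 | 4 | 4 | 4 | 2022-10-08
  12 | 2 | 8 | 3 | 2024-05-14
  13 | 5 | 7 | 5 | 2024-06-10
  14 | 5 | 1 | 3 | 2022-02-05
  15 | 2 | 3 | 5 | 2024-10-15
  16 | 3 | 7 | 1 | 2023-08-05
SELECT p.name FROM products p LEFT JOIN orders c ON c.product_id = p.id WHERE c.id IS NULL

Execution result:
Laptop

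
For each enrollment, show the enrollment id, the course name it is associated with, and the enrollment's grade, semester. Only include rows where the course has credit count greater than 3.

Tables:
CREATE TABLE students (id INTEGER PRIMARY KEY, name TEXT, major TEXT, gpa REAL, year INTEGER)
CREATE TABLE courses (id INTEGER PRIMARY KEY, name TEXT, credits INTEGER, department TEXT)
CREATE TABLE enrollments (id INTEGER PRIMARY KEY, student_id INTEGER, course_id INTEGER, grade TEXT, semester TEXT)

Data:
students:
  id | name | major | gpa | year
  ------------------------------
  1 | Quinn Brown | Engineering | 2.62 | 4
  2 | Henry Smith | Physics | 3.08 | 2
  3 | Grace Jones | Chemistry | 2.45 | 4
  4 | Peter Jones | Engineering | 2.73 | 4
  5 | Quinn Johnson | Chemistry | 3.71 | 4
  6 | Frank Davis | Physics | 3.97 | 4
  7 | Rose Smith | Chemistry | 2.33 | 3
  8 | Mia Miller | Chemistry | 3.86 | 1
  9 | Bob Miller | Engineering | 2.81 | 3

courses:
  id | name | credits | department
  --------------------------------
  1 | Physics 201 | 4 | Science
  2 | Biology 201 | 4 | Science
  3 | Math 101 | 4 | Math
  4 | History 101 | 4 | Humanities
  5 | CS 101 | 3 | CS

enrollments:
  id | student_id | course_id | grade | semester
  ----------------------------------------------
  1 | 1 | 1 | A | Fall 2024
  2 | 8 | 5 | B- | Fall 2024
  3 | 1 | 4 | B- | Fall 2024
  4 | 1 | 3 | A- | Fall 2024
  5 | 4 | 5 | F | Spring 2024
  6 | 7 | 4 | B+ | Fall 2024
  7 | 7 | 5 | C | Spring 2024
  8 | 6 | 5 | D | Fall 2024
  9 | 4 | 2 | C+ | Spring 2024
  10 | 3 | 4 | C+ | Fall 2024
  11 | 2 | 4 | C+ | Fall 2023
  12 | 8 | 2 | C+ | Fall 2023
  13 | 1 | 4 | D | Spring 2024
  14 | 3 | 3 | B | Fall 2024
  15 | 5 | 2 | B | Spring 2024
SELECT c.id, p.name AS course, c.grade, c.semester FROM enrollments c JOIN courses p ON c.course_id = p.id WHERE p.credits > 3

Execution result:
id | course | grade | semester
1 | Physics 201 | A | Fall 2024
3 | History 101 | B- | Fall 2024
4 | Math 101 | A- | Fall 2024
6 | History 101 | B+ | Fall 2024
9 | Biology 201 | C+ | Spring 2024
10 | History 101 | C+ | Fall 2024
11 | History 101 | C+ | Fall 2023
12 | Biology 201 | C+ | Fall 2023
13 | History 101 | D | Spring 2024
14 | Math 101 | B | Fall 2024
15 | Biology 201 | B | Spring 2024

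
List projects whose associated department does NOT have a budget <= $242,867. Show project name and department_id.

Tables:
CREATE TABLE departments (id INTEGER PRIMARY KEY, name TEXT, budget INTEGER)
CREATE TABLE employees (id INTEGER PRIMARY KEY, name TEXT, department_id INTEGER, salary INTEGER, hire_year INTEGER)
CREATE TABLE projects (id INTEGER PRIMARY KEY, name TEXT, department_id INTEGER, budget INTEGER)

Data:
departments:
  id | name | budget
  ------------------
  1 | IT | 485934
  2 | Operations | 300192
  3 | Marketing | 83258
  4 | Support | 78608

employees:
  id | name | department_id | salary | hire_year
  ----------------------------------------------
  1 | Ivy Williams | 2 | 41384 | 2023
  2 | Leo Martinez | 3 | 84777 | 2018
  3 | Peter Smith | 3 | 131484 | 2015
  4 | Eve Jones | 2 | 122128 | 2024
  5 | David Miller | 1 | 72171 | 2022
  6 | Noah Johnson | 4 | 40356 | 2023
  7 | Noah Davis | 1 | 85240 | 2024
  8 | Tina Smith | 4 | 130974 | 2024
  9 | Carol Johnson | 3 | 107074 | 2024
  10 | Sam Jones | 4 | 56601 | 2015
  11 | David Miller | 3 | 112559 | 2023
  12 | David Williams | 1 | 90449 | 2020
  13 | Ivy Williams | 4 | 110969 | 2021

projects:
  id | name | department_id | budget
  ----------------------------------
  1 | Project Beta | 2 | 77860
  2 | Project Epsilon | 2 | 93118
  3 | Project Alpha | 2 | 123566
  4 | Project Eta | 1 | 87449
SELECT name, department_id FROM projects WHERE department_id NOT IN (SELECT id FROM departments WHERE budget <= 242867)

Execution result:
name | department_id
Project Beta | 2
Project Epsilon | 2
Project Alpha | 2
Project Eta | 1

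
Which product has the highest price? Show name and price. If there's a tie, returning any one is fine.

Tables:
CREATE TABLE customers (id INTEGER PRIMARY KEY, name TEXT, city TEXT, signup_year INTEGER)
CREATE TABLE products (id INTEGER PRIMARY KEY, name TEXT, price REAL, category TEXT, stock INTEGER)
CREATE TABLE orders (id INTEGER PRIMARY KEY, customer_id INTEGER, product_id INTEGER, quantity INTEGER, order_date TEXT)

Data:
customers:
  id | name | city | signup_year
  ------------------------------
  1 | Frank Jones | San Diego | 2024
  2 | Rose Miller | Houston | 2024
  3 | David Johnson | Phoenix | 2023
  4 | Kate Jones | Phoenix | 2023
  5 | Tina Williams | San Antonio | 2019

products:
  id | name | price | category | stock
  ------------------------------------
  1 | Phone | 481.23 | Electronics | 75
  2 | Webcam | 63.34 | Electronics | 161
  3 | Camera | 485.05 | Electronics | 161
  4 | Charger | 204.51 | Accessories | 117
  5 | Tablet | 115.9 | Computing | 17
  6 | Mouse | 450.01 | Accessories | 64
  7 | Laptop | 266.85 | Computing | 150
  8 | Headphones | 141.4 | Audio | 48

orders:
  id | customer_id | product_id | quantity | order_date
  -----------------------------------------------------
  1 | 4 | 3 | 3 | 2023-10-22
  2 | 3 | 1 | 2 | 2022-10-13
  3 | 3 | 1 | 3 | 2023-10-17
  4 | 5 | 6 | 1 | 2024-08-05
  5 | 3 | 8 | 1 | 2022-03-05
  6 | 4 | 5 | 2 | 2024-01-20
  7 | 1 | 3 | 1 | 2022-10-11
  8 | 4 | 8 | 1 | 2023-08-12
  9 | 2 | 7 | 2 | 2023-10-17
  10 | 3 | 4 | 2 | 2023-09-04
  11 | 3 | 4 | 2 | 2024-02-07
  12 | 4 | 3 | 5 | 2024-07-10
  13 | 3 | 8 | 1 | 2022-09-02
SELECT name, price FROM products ORDER BY price DESC LIMIT 1

Execution result:
name | price
Camera | 485.05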